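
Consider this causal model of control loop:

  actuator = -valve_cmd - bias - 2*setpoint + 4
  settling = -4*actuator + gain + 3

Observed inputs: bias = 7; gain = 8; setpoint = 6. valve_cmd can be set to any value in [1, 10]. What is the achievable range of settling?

75 to 111

Substituting into the actuator equation gives actuator = -valve_cmd - 15.
Substituting into the settling equation gives settling = 4*valve_cmd + 71.
Linear in valve_cmd, so extremes are at the endpoints: valve_cmd = 1 gives settling = 75; valve_cmd = 10 gives settling = 111.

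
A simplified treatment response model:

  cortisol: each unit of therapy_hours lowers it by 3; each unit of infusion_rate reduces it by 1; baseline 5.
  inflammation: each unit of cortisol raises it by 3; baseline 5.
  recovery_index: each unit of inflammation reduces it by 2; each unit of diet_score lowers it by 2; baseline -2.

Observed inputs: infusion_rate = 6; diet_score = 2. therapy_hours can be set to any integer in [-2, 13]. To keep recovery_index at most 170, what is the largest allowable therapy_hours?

therapy_hours = 10

Substituting into the cortisol equation gives cortisol = -3*therapy_hours - 1.
Substituting into the inflammation equation gives inflammation = -9*therapy_hours + 2.
So recovery_index = 18*therapy_hours - 10.
Require 18*therapy_hours - 10 ≤ 170, so therapy_hours ≤ 10.
The largest integer in [-2, 13] satisfying this is 10.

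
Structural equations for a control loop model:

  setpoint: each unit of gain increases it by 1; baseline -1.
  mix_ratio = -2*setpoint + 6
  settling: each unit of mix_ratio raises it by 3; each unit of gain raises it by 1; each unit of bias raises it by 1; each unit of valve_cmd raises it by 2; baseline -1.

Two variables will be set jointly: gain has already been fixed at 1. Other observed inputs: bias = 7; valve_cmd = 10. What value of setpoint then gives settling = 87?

setpoint = -7

With gain held at 1:
Intervening on setpoint fixes its value directly, overriding its dependence on gain.
Substituting into the settling equation gives settling = -6*setpoint + 45.
Solve -6*setpoint + 45 = 87: setpoint = (87 - 45) / -6 = -7.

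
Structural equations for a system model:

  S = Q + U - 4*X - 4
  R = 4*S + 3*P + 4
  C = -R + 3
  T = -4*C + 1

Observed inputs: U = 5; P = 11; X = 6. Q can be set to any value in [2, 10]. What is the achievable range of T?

-199 to -71

Substituting into the S equation gives S = Q - 23.
Substituting into the R equation gives R = 4*Q - 55.
This gives C = -4*Q + 58.
T becomes 16*Q - 231.
Linear in Q, so extremes are at the endpoints: Q = 2 gives T = -199; Q = 10 gives T = -71.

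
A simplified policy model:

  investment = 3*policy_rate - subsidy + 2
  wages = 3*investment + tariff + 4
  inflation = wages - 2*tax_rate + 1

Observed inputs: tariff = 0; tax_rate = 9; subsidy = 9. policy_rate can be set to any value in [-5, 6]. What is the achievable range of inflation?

-79 to 20

Substituting into the investment equation gives investment = 3*policy_rate - 7.
wages becomes 9*policy_rate - 17.
This gives inflation = 9*policy_rate - 34.
Linear in policy_rate, so extremes are at the endpoints: policy_rate = -5 gives inflation = -79; policy_rate = 6 gives inflation = 20.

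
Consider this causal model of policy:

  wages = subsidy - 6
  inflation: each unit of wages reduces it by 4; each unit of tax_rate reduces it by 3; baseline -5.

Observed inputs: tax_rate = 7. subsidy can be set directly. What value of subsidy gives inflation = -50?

Substituting into the inflation equation gives inflation = -4*subsidy - 2.
Solve -4*subsidy - 2 = -50: subsidy = (-50 + 2) / -4 = 12.

subsidy = 12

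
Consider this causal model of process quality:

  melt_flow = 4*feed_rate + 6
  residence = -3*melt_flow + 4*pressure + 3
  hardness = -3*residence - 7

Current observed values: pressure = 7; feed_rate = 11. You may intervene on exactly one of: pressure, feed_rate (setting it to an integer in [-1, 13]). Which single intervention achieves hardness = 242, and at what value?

Intervening on pressure: hardness = -12*pressure + 434. Reaching 242 requires pressure = 16, outside [-1, 13].
Intervening on feed_rate: with other inputs at their observed values, hardness = 36*feed_rate - 46. Solving for 242 gives feed_rate = 8, within [-1, 13].

set feed_rate = 8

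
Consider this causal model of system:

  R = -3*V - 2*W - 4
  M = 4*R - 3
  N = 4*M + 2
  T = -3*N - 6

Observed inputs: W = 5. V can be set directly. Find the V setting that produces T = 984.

V = 2

Substituting into the R equation gives R = -3*V - 14.
So M = -12*V - 59.
N becomes -48*V - 234.
So T = 144*V + 696.
Solve 144*V + 696 = 984: V = (984 - 696) / 144 = 2.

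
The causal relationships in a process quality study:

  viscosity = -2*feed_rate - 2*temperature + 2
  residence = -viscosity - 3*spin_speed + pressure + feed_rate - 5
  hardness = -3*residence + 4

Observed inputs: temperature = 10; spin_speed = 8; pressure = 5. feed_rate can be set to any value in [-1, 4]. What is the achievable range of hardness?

Substituting into the viscosity equation gives viscosity = -2*feed_rate - 18.
Substituting into the residence equation gives residence = 3*feed_rate - 6.
hardness becomes -9*feed_rate + 22.
Linear in feed_rate, so extremes are at the endpoints: feed_rate = -1 gives hardness = 31; feed_rate = 4 gives hardness = -14.

-14 to 31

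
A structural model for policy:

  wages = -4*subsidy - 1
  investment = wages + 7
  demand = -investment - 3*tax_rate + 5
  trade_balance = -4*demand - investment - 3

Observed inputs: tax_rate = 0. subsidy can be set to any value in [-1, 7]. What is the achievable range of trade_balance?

-89 to 7

Substituting into the investment equation gives investment = -4*subsidy + 6.
So demand = 4*subsidy - 1.
Substituting into the trade_balance equation gives trade_balance = -12*subsidy - 5.
Linear in subsidy, so extremes are at the endpoints: subsidy = -1 gives trade_balance = 7; subsidy = 7 gives trade_balance = -89.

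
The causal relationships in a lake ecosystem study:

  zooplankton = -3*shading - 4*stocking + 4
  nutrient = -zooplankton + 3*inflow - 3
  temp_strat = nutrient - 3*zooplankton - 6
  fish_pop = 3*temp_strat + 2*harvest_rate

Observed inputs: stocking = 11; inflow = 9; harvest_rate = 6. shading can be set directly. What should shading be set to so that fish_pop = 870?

Substituting into the zooplankton equation gives zooplankton = -3*shading - 40.
nutrient becomes 3*shading + 64.
This gives temp_strat = 12*shading + 178.
So fish_pop = 36*shading + 546.
Solve 36*shading + 546 = 870: shading = (870 - 546) / 36 = 9.

shading = 9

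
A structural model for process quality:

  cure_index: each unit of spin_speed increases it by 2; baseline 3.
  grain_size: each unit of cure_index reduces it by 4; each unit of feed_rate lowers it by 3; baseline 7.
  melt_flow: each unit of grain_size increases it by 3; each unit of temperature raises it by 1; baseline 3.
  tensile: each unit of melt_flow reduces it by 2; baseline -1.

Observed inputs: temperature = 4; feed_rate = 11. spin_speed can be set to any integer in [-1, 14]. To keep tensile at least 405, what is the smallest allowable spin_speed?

Substituting into the grain_size equation gives grain_size = -8*spin_speed - 38.
This gives melt_flow = -24*spin_speed - 107.
This gives tensile = 48*spin_speed + 213.
Require 48*spin_speed + 213 ≥ 405, so spin_speed ≥ 4.
The smallest integer in [-1, 14] satisfying this is 4.

spin_speed = 4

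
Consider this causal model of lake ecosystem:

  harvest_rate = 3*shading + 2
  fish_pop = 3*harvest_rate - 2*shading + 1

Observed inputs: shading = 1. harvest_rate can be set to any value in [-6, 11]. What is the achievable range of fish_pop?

Intervening on harvest_rate fixes its value directly, overriding its dependence on shading.
Substituting into the fish_pop equation gives fish_pop = 3*harvest_rate - 1.
Linear in harvest_rate, so extremes are at the endpoints: harvest_rate = -6 gives fish_pop = -19; harvest_rate = 11 gives fish_pop = 32.

-19 to 32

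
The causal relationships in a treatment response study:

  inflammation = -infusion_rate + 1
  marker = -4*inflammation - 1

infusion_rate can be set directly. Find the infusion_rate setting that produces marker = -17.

Substituting into the marker equation gives marker = 4*infusion_rate - 5.
Solve 4*infusion_rate - 5 = -17: infusion_rate = (-17 + 5) / 4 = -3.

infusion_rate = -3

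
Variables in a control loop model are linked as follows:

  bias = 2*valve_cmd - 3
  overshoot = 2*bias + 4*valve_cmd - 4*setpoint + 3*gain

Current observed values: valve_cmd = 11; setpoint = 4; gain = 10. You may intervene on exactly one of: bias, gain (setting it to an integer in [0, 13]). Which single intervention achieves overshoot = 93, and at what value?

set gain = 9

Intervening on bias: overshoot = 2*bias + 58. Reaching 93 requires bias = 35/2, not an integer.
Intervening on gain: with other inputs at their observed values, overshoot = 3*gain + 66. Solving for 93 gives gain = 9, within [0, 13].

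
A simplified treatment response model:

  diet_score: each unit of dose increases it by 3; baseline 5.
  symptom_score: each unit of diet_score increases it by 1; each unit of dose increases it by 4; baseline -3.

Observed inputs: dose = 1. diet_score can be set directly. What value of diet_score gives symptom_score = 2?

diet_score = 1

Intervening on diet_score fixes its value directly, overriding its dependence on dose.
Substituting into the symptom_score equation gives symptom_score = diet_score + 1.
Solve diet_score + 1 = 2: diet_score = (2 - 1) / 1 = 1.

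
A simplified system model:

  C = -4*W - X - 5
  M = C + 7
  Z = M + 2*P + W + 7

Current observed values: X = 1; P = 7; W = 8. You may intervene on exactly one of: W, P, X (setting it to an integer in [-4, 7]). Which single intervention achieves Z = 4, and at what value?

Intervening on W: with other inputs at their observed values, Z = -3*W + 22. Solving for 4 gives W = 6, within [-4, 7].
Intervening on P: Z = 2*P - 16. Reaching 4 requires P = 10, outside [-4, 7].
Intervening on X: Z = -X - 1. Reaching 4 requires X = -5, outside [-4, 7].

set W = 6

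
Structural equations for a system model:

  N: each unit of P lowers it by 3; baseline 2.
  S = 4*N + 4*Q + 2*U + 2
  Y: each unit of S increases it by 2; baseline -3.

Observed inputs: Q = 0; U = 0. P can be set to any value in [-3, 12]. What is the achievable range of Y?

Substituting into the S equation gives S = -12*P + 10.
This gives Y = -24*P + 17.
Linear in P, so extremes are at the endpoints: P = -3 gives Y = 89; P = 12 gives Y = -271.

-271 to 89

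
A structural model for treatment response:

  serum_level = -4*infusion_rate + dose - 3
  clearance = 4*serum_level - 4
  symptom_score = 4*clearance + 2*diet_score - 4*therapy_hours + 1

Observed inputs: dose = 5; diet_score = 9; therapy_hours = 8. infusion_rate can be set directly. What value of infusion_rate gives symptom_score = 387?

Substituting into the serum_level equation gives serum_level = -4*infusion_rate + 2.
Substituting into the clearance equation gives clearance = -16*infusion_rate + 4.
Substituting into the symptom_score equation gives symptom_score = -64*infusion_rate + 3.
Solve -64*infusion_rate + 3 = 387: infusion_rate = (387 - 3) / -64 = -6.

infusion_rate = -6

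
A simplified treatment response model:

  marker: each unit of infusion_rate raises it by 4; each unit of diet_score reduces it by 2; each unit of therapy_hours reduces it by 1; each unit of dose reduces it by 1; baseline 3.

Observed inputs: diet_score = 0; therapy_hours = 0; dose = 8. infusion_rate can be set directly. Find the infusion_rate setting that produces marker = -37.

Substituting into the marker equation gives marker = 4*infusion_rate - 5.
Solve 4*infusion_rate - 5 = -37: infusion_rate = (-37 + 5) / 4 = -8.

infusion_rate = -8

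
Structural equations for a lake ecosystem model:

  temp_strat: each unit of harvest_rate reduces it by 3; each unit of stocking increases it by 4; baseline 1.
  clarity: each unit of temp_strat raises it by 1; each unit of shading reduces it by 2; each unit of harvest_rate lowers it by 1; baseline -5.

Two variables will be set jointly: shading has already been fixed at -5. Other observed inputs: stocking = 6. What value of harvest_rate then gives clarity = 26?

With shading held at -5:
Substituting into the temp_strat equation gives temp_strat = -3*harvest_rate + 25.
So clarity = -4*harvest_rate + 30.
Solve -4*harvest_rate + 30 = 26: harvest_rate = (26 - 30) / -4 = 1.

harvest_rate = 1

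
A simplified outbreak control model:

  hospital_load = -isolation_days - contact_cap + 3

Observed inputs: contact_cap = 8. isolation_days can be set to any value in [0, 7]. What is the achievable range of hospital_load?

-12 to -5

Substituting into the hospital_load equation gives hospital_load = -isolation_days - 5.
Linear in isolation_days, so extremes are at the endpoints: isolation_days = 0 gives hospital_load = -5; isolation_days = 7 gives hospital_load = -12.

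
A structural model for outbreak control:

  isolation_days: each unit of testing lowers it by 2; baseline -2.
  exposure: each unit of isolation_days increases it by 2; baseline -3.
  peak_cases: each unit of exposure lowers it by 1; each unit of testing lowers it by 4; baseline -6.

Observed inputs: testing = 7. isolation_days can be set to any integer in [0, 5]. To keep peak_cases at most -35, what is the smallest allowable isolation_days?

Intervening on isolation_days fixes its value directly, overriding its dependence on testing.
Substituting into the peak_cases equation gives peak_cases = -2*isolation_days - 31.
Require -2*isolation_days - 31 ≤ -35, so isolation_days ≥ 2.
The smallest integer in [0, 5] satisfying this is 2.

isolation_days = 2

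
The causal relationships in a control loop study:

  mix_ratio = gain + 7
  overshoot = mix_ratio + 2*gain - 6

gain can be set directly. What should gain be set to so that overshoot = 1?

gain = 0

Substituting into the overshoot equation gives overshoot = 3*gain + 1.
Solve 3*gain + 1 = 1: gain = (1 - 1) / 3 = 0.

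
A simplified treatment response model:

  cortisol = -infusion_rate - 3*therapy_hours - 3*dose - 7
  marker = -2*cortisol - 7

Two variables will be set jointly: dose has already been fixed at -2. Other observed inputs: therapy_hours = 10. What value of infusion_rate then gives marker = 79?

With dose held at -2:
Substituting into the cortisol equation gives cortisol = -infusion_rate - 31.
Substituting into the marker equation gives marker = 2*infusion_rate + 55.
Solve 2*infusion_rate + 55 = 79: infusion_rate = (79 - 55) / 2 = 12.

infusion_rate = 12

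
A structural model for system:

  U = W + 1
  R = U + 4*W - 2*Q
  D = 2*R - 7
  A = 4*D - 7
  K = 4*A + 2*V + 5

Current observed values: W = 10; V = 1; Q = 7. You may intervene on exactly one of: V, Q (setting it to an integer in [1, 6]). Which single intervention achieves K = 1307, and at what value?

Intervening on V: K = 2*V + 1049. Reaching 1307 requires V = 129, outside [1, 6].
Intervening on Q: with other inputs at their observed values, K = -64*Q + 1499. Solving for 1307 gives Q = 3, within [1, 6].

set Q = 3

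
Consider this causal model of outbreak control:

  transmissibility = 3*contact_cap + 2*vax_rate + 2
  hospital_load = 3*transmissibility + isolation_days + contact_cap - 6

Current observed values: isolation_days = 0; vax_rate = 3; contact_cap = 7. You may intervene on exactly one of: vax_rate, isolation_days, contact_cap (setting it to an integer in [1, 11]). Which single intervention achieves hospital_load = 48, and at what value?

Intervening on vax_rate: hospital_load = 6*vax_rate + 70. Reaching 48 requires vax_rate = -11/3, not an integer.
Intervening on isolation_days: hospital_load = isolation_days + 88. Reaching 48 requires isolation_days = -40, outside [1, 11].
Intervening on contact_cap: with other inputs at their observed values, hospital_load = 10*contact_cap + 18. Solving for 48 gives contact_cap = 3, within [1, 11].

set contact_cap = 3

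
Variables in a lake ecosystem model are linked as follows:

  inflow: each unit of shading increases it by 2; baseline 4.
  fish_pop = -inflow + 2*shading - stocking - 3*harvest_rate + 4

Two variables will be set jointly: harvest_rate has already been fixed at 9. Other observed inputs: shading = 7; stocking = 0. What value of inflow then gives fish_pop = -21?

With harvest_rate held at 9:
Intervening on inflow fixes its value directly, overriding its dependence on shading.
Substituting into the fish_pop equation gives fish_pop = -inflow - 9.
Solve -inflow - 9 = -21: inflow = (-21 + 9) / -1 = 12.

inflow = 12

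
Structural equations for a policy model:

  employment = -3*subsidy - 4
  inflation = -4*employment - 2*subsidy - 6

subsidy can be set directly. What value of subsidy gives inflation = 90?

subsidy = 8

Substituting into the inflation equation gives inflation = 10*subsidy + 10.
Solve 10*subsidy + 10 = 90: subsidy = (90 - 10) / 10 = 8.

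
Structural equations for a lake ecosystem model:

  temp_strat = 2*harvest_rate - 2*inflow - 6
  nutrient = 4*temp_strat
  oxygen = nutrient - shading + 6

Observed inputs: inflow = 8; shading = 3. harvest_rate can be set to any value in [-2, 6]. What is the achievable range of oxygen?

-101 to -37

Substituting into the temp_strat equation gives temp_strat = 2*harvest_rate - 22.
Substituting into the nutrient equation gives nutrient = 8*harvest_rate - 88.
Substituting into the oxygen equation gives oxygen = 8*harvest_rate - 85.
Linear in harvest_rate, so extremes are at the endpoints: harvest_rate = -2 gives oxygen = -101; harvest_rate = 6 gives oxygen = -37.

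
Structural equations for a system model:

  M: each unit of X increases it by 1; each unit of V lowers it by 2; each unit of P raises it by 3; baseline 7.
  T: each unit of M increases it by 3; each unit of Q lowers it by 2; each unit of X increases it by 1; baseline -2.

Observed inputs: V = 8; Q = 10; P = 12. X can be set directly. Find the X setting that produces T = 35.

Substituting into the M equation gives M = X + 27.
This gives T = 4*X + 59.
Solve 4*X + 59 = 35: X = (35 - 59) / 4 = -6.

X = -6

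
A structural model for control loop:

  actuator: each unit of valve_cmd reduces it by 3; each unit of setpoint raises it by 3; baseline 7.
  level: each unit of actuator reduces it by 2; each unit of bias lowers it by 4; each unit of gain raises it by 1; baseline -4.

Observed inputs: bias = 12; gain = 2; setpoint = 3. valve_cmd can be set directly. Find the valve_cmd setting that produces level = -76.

Substituting into the actuator equation gives actuator = -3*valve_cmd + 16.
This gives level = 6*valve_cmd - 82.
Solve 6*valve_cmd - 82 = -76: valve_cmd = (-76 + 82) / 6 = 1.

valve_cmd = 1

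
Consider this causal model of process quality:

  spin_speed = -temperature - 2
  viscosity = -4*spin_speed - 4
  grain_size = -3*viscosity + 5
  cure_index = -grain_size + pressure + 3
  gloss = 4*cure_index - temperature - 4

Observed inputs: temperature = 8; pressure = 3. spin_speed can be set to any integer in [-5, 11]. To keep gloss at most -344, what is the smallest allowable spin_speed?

Intervening on spin_speed fixes its value directly, overriding its dependence on temperature.
Substituting into the grain_size equation gives grain_size = 12*spin_speed + 17.
This gives cure_index = -12*spin_speed - 11.
So gloss = -48*spin_speed - 56.
Require -48*spin_speed - 56 ≤ -344, so spin_speed ≥ 6.
The smallest integer in [-5, 11] satisfying this is 6.

spin_speed = 6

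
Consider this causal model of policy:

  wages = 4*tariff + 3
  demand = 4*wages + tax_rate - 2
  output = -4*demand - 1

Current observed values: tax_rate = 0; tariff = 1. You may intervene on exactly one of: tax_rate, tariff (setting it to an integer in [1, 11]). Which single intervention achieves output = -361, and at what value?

Intervening on tax_rate: output = -4*tax_rate - 105. Reaching -361 requires tax_rate = 64, outside [1, 11].
Intervening on tariff: with other inputs at their observed values, output = -64*tariff - 41. Solving for -361 gives tariff = 5, within [1, 11].

set tariff = 5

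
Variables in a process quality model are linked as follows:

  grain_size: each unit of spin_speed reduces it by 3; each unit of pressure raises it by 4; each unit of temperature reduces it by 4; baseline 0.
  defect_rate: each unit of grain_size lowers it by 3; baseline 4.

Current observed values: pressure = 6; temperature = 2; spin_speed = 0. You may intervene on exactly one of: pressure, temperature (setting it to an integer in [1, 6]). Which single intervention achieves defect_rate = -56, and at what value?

set temperature = 1

Intervening on pressure: defect_rate = -12*pressure + 28. Reaching -56 requires pressure = 7, outside [1, 6].
Intervening on temperature: with other inputs at their observed values, defect_rate = 12*temperature - 68. Solving for -56 gives temperature = 1, within [1, 6].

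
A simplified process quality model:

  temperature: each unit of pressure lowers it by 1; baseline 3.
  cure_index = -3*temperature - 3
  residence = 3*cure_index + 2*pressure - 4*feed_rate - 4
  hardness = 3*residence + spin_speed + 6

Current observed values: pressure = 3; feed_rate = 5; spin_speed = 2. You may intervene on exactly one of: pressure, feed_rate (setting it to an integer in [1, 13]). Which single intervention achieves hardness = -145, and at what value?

set feed_rate = 11

Intervening on pressure: hardness = 33*pressure - 172. Reaching -145 requires pressure = 9/11, not an integer.
Intervening on feed_rate: with other inputs at their observed values, hardness = -12*feed_rate - 13. Solving for -145 gives feed_rate = 11, within [1, 13].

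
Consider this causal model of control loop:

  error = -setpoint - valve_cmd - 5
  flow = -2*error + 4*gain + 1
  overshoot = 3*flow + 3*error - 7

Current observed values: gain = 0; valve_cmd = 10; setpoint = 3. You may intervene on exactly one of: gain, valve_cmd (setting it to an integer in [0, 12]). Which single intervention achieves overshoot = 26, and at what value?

set valve_cmd = 2

Intervening on gain: overshoot = 12*gain + 50. Reaching 26 requires gain = -2, outside [0, 12].
Intervening on valve_cmd: with other inputs at their observed values, overshoot = 3*valve_cmd + 20. Solving for 26 gives valve_cmd = 2, within [0, 12].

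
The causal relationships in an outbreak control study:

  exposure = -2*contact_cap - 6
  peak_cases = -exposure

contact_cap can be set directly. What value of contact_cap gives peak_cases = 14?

Substituting into the peak_cases equation gives peak_cases = 2*contact_cap + 6.
Solve 2*contact_cap + 6 = 14: contact_cap = (14 - 6) / 2 = 4.

contact_cap = 4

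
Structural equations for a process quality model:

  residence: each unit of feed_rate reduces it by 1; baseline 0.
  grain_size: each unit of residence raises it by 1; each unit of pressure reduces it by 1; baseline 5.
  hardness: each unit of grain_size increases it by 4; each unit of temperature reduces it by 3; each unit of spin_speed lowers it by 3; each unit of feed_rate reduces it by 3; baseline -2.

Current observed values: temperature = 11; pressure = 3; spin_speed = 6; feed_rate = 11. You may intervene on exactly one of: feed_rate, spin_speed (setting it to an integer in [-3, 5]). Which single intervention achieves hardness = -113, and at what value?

set spin_speed = 3

Intervening on feed_rate: hardness = -7*feed_rate - 45. Reaching -113 requires feed_rate = 68/7, not an integer.
Intervening on spin_speed: with other inputs at their observed values, hardness = -3*spin_speed - 104. Solving for -113 gives spin_speed = 3, within [-3, 5].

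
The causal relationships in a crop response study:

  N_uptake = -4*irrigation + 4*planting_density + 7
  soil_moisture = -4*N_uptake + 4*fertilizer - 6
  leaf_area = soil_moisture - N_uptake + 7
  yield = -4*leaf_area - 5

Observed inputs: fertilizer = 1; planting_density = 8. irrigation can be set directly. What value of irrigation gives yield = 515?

irrigation = 3

Substituting into the N_uptake equation gives N_uptake = -4*irrigation + 39.
Substituting into the soil_moisture equation gives soil_moisture = 16*irrigation - 158.
Substituting into the leaf_area equation gives leaf_area = 20*irrigation - 190.
yield becomes -80*irrigation + 755.
Solve -80*irrigation + 755 = 515: irrigation = (515 - 755) / -80 = 3.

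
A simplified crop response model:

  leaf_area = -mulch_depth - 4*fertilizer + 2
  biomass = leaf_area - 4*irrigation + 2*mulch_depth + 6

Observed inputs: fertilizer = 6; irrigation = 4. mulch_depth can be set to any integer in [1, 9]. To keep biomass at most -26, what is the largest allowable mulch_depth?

Substituting into the leaf_area equation gives leaf_area = -mulch_depth - 22.
Substituting into the biomass equation gives biomass = mulch_depth - 32.
Require mulch_depth - 32 ≤ -26, so mulch_depth ≤ 6.
The largest integer in [1, 9] satisfying this is 6.

mulch_depth = 6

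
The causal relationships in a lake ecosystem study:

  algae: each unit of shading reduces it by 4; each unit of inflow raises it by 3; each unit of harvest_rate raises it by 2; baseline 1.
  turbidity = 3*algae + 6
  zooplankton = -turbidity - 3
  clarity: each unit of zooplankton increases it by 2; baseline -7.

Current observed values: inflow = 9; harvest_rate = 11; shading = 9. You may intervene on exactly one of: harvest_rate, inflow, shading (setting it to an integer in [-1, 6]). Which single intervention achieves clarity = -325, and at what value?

Intervening on harvest_rate: clarity = -12*harvest_rate + 23. Reaching -325 requires harvest_rate = 29, outside [-1, 6].
Intervening on inflow: clarity = -18*inflow + 53. Reaching -325 requires inflow = 21, outside [-1, 6].
Intervening on shading: with other inputs at their observed values, clarity = 24*shading - 325. Solving for -325 gives shading = 0, within [-1, 6].

set shading = 0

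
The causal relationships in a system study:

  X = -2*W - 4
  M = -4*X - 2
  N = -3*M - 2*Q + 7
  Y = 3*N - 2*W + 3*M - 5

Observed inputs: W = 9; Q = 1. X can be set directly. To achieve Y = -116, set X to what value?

Intervening on X fixes its value directly, overriding its dependence on W.
Substituting into the N equation gives N = 12*X + 11.
Y becomes 24*X + 4.
Solve 24*X + 4 = -116: X = (-116 - 4) / 24 = -5.

X = -5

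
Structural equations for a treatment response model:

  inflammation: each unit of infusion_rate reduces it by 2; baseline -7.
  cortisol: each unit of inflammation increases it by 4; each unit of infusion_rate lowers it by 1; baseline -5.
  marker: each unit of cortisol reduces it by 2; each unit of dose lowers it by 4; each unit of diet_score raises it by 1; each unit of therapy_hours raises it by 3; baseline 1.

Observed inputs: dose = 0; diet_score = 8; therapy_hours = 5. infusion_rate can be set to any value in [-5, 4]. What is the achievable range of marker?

0 to 162

Substituting into the cortisol equation gives cortisol = -9*infusion_rate - 33.
This gives marker = 18*infusion_rate + 90.
Linear in infusion_rate, so extremes are at the endpoints: infusion_rate = -5 gives marker = 0; infusion_rate = 4 gives marker = 162.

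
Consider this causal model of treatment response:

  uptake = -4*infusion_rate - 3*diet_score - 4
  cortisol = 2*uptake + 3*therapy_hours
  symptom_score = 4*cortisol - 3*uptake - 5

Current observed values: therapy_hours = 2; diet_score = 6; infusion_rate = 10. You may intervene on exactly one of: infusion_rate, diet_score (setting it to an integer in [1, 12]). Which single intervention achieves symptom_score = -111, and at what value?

set infusion_rate = 1

Intervening on infusion_rate: with other inputs at their observed values, symptom_score = -20*infusion_rate - 91. Solving for -111 gives infusion_rate = 1, within [1, 12].
Intervening on diet_score: symptom_score = -15*diet_score - 201. Reaching -111 requires diet_score = -6, outside [1, 12].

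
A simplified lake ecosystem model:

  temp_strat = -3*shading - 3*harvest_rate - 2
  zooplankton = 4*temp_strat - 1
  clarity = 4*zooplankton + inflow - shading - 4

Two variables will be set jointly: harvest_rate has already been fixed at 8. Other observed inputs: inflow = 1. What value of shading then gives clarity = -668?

shading = 5

With harvest_rate held at 8:
Substituting into the temp_strat equation gives temp_strat = -3*shading - 26.
Substituting into the zooplankton equation gives zooplankton = -12*shading - 105.
Substituting into the clarity equation gives clarity = -49*shading - 423.
Solve -49*shading - 423 = -668: shading = (-668 + 423) / -49 = 5.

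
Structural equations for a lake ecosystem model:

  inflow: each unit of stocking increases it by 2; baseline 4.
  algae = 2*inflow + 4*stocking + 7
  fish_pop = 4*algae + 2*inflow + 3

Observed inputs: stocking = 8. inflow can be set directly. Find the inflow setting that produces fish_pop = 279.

Intervening on inflow fixes its value directly, overriding its dependence on stocking.
Substituting into the algae equation gives algae = 2*inflow + 39.
fish_pop becomes 10*inflow + 159.
Solve 10*inflow + 159 = 279: inflow = (279 - 159) / 10 = 12.

inflow = 12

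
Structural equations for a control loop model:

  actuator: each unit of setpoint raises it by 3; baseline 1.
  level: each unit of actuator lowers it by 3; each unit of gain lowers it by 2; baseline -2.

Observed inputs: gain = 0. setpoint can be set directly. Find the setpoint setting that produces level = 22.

setpoint = -3

Substituting into the level equation gives level = -9*setpoint - 5.
Solve -9*setpoint - 5 = 22: setpoint = (22 + 5) / -9 = -3.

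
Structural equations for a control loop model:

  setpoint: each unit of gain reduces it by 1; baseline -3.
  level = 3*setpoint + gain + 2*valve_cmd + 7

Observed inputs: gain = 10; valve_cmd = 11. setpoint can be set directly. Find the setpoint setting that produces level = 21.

Intervening on setpoint fixes its value directly, overriding its dependence on gain.
Substituting into the level equation gives level = 3*setpoint + 39.
Solve 3*setpoint + 39 = 21: setpoint = (21 - 39) / 3 = -6.

setpoint = -6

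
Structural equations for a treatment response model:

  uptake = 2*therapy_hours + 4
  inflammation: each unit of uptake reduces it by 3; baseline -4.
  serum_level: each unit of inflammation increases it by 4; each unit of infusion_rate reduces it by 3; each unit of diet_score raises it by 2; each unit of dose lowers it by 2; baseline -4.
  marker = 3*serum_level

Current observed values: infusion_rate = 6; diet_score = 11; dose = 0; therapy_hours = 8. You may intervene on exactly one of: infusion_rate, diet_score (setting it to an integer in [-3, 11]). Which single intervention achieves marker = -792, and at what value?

set diet_score = 7

Intervening on infusion_rate: marker = -9*infusion_rate - 714. Reaching -792 requires infusion_rate = 26/3, not an integer.
Intervening on diet_score: with other inputs at their observed values, marker = 6*diet_score - 834. Solving for -792 gives diet_score = 7, within [-3, 11].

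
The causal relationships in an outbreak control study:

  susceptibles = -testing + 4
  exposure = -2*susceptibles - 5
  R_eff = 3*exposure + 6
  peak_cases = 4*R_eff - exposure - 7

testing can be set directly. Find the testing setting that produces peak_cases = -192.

Substituting into the exposure equation gives exposure = 2*testing - 13.
R_eff becomes 6*testing - 33.
So peak_cases = 22*testing - 126.
Solve 22*testing - 126 = -192: testing = (-192 + 126) / 22 = -3.

testing = -3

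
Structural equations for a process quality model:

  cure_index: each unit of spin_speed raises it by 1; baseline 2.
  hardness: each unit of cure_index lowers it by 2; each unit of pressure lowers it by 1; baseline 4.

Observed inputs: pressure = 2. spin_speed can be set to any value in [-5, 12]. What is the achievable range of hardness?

Substituting into the hardness equation gives hardness = -2*spin_speed - 2.
Linear in spin_speed, so extremes are at the endpoints: spin_speed = -5 gives hardness = 8; spin_speed = 12 gives hardness = -26.

-26 to 8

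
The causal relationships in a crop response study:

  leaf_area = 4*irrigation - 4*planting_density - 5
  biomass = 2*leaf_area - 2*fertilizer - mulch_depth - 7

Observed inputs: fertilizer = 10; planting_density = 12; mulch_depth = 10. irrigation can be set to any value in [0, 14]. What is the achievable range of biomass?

Substituting into the leaf_area equation gives leaf_area = 4*irrigation - 53.
Substituting into the biomass equation gives biomass = 8*irrigation - 143.
Linear in irrigation, so extremes are at the endpoints: irrigation = 0 gives biomass = -143; irrigation = 14 gives biomass = -31.

-143 to -31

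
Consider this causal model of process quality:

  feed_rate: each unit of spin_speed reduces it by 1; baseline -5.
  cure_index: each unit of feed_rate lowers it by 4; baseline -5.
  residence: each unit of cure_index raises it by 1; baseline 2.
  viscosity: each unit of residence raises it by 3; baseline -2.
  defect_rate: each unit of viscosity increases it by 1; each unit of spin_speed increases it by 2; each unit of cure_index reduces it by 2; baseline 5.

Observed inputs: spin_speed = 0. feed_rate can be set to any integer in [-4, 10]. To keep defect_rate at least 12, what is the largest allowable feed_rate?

feed_rate = -2

Intervening on feed_rate fixes its value directly, overriding its dependence on spin_speed.
Substituting into the residence equation gives residence = -4*feed_rate - 3.
This gives viscosity = -12*feed_rate - 11.
This gives defect_rate = -4*feed_rate + 4.
Require -4*feed_rate + 4 ≥ 12, so feed_rate ≤ -2.
The largest integer in [-4, 10] satisfying this is -2.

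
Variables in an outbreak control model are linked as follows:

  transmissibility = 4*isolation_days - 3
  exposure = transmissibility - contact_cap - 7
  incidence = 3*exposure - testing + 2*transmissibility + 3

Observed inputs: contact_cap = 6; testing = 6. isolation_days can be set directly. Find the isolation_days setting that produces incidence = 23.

isolation_days = 4

Substituting into the exposure equation gives exposure = 4*isolation_days - 16.
This gives incidence = 20*isolation_days - 57.
Solve 20*isolation_days - 57 = 23: isolation_days = (23 + 57) / 20 = 4.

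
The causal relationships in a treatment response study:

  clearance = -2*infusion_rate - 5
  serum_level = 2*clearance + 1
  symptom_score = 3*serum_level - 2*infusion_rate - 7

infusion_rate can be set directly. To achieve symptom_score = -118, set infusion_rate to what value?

infusion_rate = 6

Substituting into the serum_level equation gives serum_level = -4*infusion_rate - 9.
Substituting into the symptom_score equation gives symptom_score = -14*infusion_rate - 34.
Solve -14*infusion_rate - 34 = -118: infusion_rate = (-118 + 34) / -14 = 6.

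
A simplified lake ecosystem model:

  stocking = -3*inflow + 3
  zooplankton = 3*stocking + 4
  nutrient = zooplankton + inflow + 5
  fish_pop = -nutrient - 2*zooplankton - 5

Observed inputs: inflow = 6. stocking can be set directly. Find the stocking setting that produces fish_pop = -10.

stocking = -2

Intervening on stocking fixes its value directly, overriding its dependence on inflow.
Substituting into the nutrient equation gives nutrient = 3*stocking + 15.
This gives fish_pop = -9*stocking - 28.
Solve -9*stocking - 28 = -10: stocking = (-10 + 28) / -9 = -2.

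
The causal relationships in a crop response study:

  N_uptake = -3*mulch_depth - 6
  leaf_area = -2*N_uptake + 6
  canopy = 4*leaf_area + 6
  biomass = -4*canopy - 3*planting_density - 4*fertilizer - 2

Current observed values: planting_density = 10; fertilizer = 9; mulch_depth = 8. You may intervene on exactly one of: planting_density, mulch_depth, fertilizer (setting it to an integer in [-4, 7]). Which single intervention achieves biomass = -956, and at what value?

Intervening on planting_density: biomass = -3*planting_density - 1118. Reaching -956 requires planting_density = -54, outside [-4, 7].
Intervening on mulch_depth: with other inputs at their observed values, biomass = -96*mulch_depth - 380. Solving for -956 gives mulch_depth = 6, within [-4, 7].
Intervening on fertilizer: biomass = -4*fertilizer - 1112. Reaching -956 requires fertilizer = -39, outside [-4, 7].

set mulch_depth = 6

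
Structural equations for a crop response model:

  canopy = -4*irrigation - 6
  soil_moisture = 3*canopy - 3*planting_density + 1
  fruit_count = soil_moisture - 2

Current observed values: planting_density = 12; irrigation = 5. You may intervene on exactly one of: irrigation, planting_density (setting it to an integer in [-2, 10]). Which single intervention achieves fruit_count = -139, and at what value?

set irrigation = 7

Intervening on irrigation: with other inputs at their observed values, fruit_count = -12*irrigation - 55. Solving for -139 gives irrigation = 7, within [-2, 10].
Intervening on planting_density: fruit_count = -3*planting_density - 79. Reaching -139 requires planting_density = 20, outside [-2, 10].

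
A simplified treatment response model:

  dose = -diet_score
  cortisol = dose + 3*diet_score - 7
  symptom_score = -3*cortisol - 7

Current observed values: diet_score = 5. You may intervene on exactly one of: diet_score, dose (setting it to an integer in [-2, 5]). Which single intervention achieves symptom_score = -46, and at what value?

Intervening on diet_score: symptom_score = -6*diet_score + 14. Reaching -46 requires diet_score = 10, outside [-2, 5].
Intervening on dose: with other inputs at their observed values, symptom_score = -3*dose - 31. Solving for -46 gives dose = 5, within [-2, 5].

set dose = 5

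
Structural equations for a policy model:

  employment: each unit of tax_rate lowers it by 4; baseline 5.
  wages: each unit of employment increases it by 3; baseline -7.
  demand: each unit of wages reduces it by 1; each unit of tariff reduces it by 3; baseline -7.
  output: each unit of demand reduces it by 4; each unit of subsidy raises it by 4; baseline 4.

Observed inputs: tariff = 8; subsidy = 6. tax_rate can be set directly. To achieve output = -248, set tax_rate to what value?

tax_rate = 9

Substituting into the wages equation gives wages = -12*tax_rate + 8.
demand becomes 12*tax_rate - 39.
Substituting into the output equation gives output = -48*tax_rate + 184.
Solve -48*tax_rate + 184 = -248: tax_rate = (-248 - 184) / -48 = 9.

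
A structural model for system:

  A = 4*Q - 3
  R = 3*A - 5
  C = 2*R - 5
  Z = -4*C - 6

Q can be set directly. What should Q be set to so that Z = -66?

Q = 2

Substituting into the R equation gives R = 12*Q - 14.
This gives C = 24*Q - 33.
So Z = -96*Q + 126.
Solve -96*Q + 126 = -66: Q = (-66 - 126) / -96 = 2.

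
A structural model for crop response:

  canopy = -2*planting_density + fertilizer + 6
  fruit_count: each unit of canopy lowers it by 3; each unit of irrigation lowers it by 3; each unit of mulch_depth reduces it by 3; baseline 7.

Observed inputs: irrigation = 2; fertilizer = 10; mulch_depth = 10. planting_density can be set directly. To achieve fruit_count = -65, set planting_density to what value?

planting_density = 2

Substituting into the canopy equation gives canopy = -2*planting_density + 16.
This gives fruit_count = 6*planting_density - 77.
Solve 6*planting_density - 77 = -65: planting_density = (-65 + 77) / 6 = 2.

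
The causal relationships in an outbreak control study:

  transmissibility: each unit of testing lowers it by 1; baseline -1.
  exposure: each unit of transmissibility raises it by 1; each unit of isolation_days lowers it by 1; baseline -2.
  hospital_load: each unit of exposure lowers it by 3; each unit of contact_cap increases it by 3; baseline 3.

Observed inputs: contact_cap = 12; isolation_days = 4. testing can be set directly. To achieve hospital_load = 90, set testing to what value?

Substituting into the exposure equation gives exposure = -testing - 7.
Substituting into the hospital_load equation gives hospital_load = 3*testing + 60.
Solve 3*testing + 60 = 90: testing = (90 - 60) / 3 = 10.

testing = 10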